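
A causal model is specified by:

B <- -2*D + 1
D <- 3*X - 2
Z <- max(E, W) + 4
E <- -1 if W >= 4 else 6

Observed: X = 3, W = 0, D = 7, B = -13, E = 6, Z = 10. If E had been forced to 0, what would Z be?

4

The intervention breaks the incoming arrows to E: E <- -1 if W >= 4 else 6 no longer applies, and E = 0.
Z = max(E, W) + 4  [with E=0, W=0]  = 4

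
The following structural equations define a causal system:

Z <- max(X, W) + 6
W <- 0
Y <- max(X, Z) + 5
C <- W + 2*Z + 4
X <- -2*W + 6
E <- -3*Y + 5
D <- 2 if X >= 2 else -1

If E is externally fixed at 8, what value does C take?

28

Intervening sets E = 8 and removes its equation (E <- -3*Y + 5).
No directed path runs from E to C, so C keeps its natural value.
X = -2*W + 6  [with W=0]  = 6
Z = max(X, W) + 6  [with X=6, W=0]  = 12
C = W + 2*Z + 4  [with W=0, Z=12]  = 28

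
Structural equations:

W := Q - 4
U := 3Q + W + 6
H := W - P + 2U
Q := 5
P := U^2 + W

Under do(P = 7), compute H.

Intervening sets P = 7 and removes its equation (P := U^2 + W).
W = Q - 4  [with Q=5]  = 1
U = 3Q + W + 6  [with Q=5, W=1]  = 22
H = W - P + 2U  [with W=1, P=7, U=22]  = 38

38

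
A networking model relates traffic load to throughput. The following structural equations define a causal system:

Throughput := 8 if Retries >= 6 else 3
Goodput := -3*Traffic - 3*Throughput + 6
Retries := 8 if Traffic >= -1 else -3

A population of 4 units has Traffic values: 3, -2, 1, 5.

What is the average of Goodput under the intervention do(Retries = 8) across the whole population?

Every unit gets Retries=8 under the intervention. Goodput values become -27, -12, -21, -33; E[Goodput|do(Retries=8)] = -23.25.

-23.25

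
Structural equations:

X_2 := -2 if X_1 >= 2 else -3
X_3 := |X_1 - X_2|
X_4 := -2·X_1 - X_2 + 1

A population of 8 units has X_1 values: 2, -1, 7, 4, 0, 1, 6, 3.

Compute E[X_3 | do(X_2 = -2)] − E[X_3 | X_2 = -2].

-1.65

The intervention sets X_2=-2 in all 8 units regardless of X_1. Recomputing X_3 per unit gives 4, 1, 9, 6, 2, 3, 8, 5; average 4.75.
Observing X_2=-2 restricts to units where X_2's equation naturally yields -2: X_1 ∈ {2, 7, 4, 6, 3}. In that subpopulation X_3 = 4, 9, 6, 8, 5, mean 6.4.
Difference = 4.75 − 6.4 = -1.65.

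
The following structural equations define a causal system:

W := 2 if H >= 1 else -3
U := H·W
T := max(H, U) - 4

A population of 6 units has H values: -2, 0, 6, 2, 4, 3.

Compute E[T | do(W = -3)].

Every unit gets W=-3 under the intervention. T values become 2, -4, 2, -2, 0, -1; E[T|do(W=-3)] = -0.5.

-0.5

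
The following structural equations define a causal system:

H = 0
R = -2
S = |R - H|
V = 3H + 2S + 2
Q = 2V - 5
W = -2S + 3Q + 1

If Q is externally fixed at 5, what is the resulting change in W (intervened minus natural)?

-6

The intervention breaks the incoming arrows to Q: Q = 2V - 5 no longer applies, and Q = 5.
S = |R - H|  [with R=-2, H=0]  = 2
W = -2S + 3Q + 1  [with S=2, Q=5]  = 12
Without intervention: S = |R - H|  [with R=-2, H=0]  = 2; V = 3H + 2S + 2  [with H=0, S=2]  = 6; Q = 2V - 5  [with V=6]  = 7; W = -2S + 3Q + 1  [with S=2, Q=7]  = 18.
Change = 12 − 18 = -6.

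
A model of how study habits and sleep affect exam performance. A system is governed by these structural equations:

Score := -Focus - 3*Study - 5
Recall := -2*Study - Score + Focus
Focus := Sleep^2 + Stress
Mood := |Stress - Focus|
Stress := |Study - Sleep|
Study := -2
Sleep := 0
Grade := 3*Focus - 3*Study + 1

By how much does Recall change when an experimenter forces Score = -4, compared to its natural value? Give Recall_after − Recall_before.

Under do(Score=-4), the mechanism Score := -Focus - 3*Study - 5 is discarded; Score is fixed at -4.
Stress = |Study - Sleep|  [with Study=-2, Sleep=0]  = 2
Focus = Sleep^2 + Stress  [with Sleep=0, Stress=2]  = 2
Recall = -2*Study - Score + Focus  [with Study=-2, Score=-4, Focus=2]  = 10
Without intervention: Stress = |Study - Sleep|  [with Study=-2, Sleep=0]  = 2; Focus = Sleep^2 + Stress  [with Sleep=0, Stress=2]  = 2; Score = -Focus - 3*Study - 5  [with Focus=2, Study=-2]  = -1; Recall = -2*Study - Score + Focus  [with Study=-2, Score=-1, Focus=2]  = 7.
Change = 10 − 7 = 3.

3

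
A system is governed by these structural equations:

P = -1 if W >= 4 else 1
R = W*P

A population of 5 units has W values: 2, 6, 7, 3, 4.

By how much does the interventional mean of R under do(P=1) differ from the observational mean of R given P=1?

1.9

do(P=1) breaks P's dependence on W. With P=1 fixed, R across the units is 2, 6, 7, 3, 4, mean 4.4.
E[R|P=1] averages over only the 2 units with P=1 (W = 2, 3): R = 2, 3, mean 2.5.
Difference = 4.4 − 2.5 = 1.9.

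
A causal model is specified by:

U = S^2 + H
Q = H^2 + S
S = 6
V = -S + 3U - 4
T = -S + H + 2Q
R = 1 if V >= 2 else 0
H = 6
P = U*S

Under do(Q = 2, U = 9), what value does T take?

The joint intervention fixes Q = 2, U = 9, removing each variable's own equation.
T = -S + H + 2Q  [with S=6, H=6, Q=2]  = 4

4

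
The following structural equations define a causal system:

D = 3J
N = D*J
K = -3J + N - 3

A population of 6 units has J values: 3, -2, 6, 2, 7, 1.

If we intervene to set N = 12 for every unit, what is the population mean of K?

0.5

The intervention sets N=12 in all 6 units regardless of J. Recomputing K per unit gives 0, 15, -9, 3, -12, 6; average 0.5.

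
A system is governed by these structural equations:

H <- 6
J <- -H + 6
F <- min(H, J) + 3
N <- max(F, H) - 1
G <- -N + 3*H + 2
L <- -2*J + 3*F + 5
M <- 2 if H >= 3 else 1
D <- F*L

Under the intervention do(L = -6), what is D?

Intervening sets L = -6 and removes its equation (L <- -2*J + 3*F + 5).
J = -H + 6  [with H=6]  = 0
F = min(H, J) + 3  [with H=6, J=0]  = 3
D = F*L  [with F=3, L=-6]  = -18

-18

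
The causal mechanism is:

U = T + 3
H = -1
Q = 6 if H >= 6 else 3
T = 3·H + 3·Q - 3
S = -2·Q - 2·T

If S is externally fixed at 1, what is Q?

3

The intervention breaks the incoming arrows to S: S = -2·Q - 2·T no longer applies, and S = 1.
Since Q is not a descendant of the intervened variable, it is unaffected.
Q = 6 if H >= 6 else 3  [with H=-1]  = 3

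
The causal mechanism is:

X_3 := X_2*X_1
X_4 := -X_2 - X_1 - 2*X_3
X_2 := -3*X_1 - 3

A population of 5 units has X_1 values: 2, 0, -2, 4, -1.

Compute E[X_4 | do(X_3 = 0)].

The intervention sets X_3=0 in all 5 units regardless of X_1. Recomputing X_4 per unit gives 7, 3, -1, 11, 1; average 4.2.

4.2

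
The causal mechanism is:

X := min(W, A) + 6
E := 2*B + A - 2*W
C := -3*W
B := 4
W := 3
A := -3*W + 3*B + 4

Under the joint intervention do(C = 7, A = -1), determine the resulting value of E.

1

Under do(C = 7, A = -1), each intervened variable's structural equation is replaced by its fixed value.
E = 2*B + A - 2*W  [with B=4, A=-1, W=3]  = 1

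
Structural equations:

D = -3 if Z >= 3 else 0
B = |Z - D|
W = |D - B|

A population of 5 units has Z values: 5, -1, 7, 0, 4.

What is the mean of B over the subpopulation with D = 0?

Conditioning on D=0 selects the 2 unit(s) with Z ∈ {-1, 0}. Their B values: 1, 0. Mean = 0.5.

0.5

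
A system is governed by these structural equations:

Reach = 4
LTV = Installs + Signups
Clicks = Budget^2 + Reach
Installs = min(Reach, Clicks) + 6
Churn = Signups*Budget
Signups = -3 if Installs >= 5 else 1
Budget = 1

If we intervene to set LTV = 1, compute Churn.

-3

Intervening sets LTV = 1 and removes its equation (LTV = Installs + Signups).
Since Churn is not a descendant of the intervened variable, it is unaffected.
Clicks = Budget^2 + Reach  [with Budget=1, Reach=4]  = 5
Installs = min(Reach, Clicks) + 6  [with Reach=4, Clicks=5]  = 10
Signups = -3 if Installs >= 5 else 1  [with Installs=10]  = -3
Churn = Signups*Budget  [with Signups=-3, Budget=1]  = -3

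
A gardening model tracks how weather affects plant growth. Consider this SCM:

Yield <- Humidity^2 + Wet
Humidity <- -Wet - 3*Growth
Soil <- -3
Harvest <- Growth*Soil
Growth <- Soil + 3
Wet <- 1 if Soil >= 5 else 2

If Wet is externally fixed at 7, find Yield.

56

do(Wet=7) replaces the equation Wet <- 1 if Soil >= 5 else 2 with the constant Wet = 7.
Growth = Soil + 3  [with Soil=-3]  = 0
Humidity = -Wet - 3*Growth  [with Wet=7, Growth=0]  = -7
Yield = Humidity^2 + Wet  [with Humidity=-7, Wet=7]  = 56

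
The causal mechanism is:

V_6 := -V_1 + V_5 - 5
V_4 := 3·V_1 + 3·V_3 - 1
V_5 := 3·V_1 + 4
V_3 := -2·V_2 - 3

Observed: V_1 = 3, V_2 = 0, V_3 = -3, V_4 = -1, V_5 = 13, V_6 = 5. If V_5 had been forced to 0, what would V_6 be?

-8

The intervention breaks the incoming arrows to V_5: V_5 := 3·V_1 + 4 no longer applies, and V_5 = 0.
V_6 = -V_1 + V_5 - 5  [with V_1=3, V_5=0]  = -8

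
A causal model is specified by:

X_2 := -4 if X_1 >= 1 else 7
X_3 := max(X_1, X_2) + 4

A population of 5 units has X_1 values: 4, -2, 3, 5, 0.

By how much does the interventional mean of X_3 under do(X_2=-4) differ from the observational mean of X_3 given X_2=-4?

Every unit gets X_2=-4 under the intervention. X_3 values become 8, 2, 7, 9, 4; E[X_3|do(X_2=-4)] = 6.
E[X_3|X_2=-4] averages over only the 3 units with X_2=-4 (X_1 = 4, 3, 5): X_3 = 8, 7, 9, mean 8.
Difference = 6 − 8 = -2.

-2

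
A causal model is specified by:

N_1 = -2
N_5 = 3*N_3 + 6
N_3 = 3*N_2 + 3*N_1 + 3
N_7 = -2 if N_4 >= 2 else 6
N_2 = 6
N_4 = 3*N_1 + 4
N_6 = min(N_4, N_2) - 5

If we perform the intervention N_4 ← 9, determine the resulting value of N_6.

1

Under do(N_4=9), the mechanism N_4 = 3*N_1 + 4 is discarded; N_4 is fixed at 9.
N_6 = min(N_4, N_2) - 5  [with N_4=9, N_2=6]  = 1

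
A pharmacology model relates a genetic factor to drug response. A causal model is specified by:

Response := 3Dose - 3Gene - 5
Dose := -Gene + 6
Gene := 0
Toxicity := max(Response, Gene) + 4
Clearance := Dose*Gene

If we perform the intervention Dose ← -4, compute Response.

-17

The intervention breaks the incoming arrows to Dose: Dose := -Gene + 6 no longer applies, and Dose = -4.
Response = 3Dose - 3Gene - 5  [with Dose=-4, Gene=0]  = -17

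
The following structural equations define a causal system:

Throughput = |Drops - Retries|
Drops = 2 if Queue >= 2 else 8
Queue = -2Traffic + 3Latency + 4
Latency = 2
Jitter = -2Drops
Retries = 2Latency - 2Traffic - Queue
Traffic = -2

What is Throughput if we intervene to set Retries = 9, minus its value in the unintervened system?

Under do(Retries=9), the mechanism Retries = 2Latency - 2Traffic - Queue is discarded; Retries is fixed at 9.
Queue = -2Traffic + 3Latency + 4  [with Traffic=-2, Latency=2]  = 14
Drops = 2 if Queue >= 2 else 8  [with Queue=14]  = 2
Throughput = |Drops - Retries|  [with Drops=2, Retries=9]  = 7
Without intervention: Queue = -2Traffic + 3Latency + 4  [with Traffic=-2, Latency=2]  = 14; Drops = 2 if Queue >= 2 else 8  [with Queue=14]  = 2; Retries = 2Latency - 2Traffic - Queue  [with Latency=2, Traffic=-2, Queue=14]  = -6; Throughput = |Drops - Retries|  [with Drops=2, Retries=-6]  = 8.
Change = 7 − 8 = -1.

-1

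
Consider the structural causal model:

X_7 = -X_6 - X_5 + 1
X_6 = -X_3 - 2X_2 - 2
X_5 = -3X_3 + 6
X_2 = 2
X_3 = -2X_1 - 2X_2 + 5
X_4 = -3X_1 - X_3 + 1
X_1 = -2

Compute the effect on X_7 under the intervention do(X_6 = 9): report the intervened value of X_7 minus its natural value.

Intervening sets X_6 = 9 and removes its equation (X_6 = -X_3 - 2X_2 - 2).
X_3 = -2X_1 - 2X_2 + 5  [with X_1=-2, X_2=2]  = 5
X_5 = -3X_3 + 6  [with X_3=5]  = -9
X_7 = -X_6 - X_5 + 1  [with X_6=9, X_5=-9]  = 1
Without intervention: X_3 = -2X_1 - 2X_2 + 5  [with X_1=-2, X_2=2]  = 5; X_5 = -3X_3 + 6  [with X_3=5]  = -9; X_6 = -X_3 - 2X_2 - 2  [with X_3=5, X_2=2]  = -11; X_7 = -X_6 - X_5 + 1  [with X_6=-11, X_5=-9]  = 21.
Change = 1 − 21 = -20.

-20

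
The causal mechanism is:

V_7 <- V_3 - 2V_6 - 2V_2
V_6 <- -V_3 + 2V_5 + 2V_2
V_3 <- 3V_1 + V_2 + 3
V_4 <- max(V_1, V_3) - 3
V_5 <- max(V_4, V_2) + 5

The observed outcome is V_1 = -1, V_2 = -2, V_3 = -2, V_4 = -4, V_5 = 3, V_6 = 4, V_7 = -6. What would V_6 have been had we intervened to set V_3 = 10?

10

The intervention breaks the incoming arrows to V_3: V_3 <- 3V_1 + V_2 + 3 no longer applies, and V_3 = 10.
V_4 = max(V_1, V_3) - 3  [with V_1=-1, V_3=10]  = 7
V_5 = max(V_4, V_2) + 5  [with V_4=7, V_2=-2]  = 12
V_6 = -V_3 + 2V_5 + 2V_2  [with V_3=10, V_5=12, V_2=-2]  = 10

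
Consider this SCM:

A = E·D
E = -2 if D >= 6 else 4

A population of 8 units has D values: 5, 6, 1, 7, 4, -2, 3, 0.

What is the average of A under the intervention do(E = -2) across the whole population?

Under do(E=-2), E's equation is replaced by E=-2 for every unit. Per-unit A: -10, -12, -2, -14, -8, 4, -6, 0. Mean = -6.

-6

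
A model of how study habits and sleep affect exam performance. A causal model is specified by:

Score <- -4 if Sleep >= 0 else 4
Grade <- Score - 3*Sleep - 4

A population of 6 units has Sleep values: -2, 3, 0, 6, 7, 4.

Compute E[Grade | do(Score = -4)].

-17

do(Score=-4) breaks Score's dependence on Sleep. With Score=-4 fixed, Grade across the units is -2, -17, -8, -26, -29, -20, mean -17.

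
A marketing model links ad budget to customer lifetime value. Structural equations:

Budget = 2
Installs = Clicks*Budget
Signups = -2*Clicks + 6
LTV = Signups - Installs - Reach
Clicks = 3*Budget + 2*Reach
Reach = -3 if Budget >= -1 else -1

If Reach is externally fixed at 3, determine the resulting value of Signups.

-18

do(Reach=3) replaces the equation Reach = -3 if Budget >= -1 else -1 with the constant Reach = 3.
Clicks = 3*Budget + 2*Reach  [with Budget=2, Reach=3]  = 12
Signups = -2*Clicks + 6  [with Clicks=12]  = -18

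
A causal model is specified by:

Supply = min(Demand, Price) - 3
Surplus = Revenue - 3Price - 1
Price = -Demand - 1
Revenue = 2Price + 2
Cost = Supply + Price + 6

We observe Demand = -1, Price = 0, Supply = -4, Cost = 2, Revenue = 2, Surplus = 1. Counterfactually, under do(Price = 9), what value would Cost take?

Under do(Price=9), the mechanism Price = -Demand - 1 is discarded; Price is fixed at 9.
Supply = min(Demand, Price) - 3  [with Demand=-1, Price=9]  = -4
Cost = Supply + Price + 6  [with Supply=-4, Price=9]  = 11

11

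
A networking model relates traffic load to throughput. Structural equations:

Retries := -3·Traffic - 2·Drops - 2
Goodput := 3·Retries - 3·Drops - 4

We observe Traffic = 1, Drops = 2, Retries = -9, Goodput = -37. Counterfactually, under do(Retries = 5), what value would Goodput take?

The intervention breaks the incoming arrows to Retries: Retries := -3·Traffic - 2·Drops - 2 no longer applies, and Retries = 5.
Goodput = 3·Retries - 3·Drops - 4  [with Retries=5, Drops=2]  = 5

5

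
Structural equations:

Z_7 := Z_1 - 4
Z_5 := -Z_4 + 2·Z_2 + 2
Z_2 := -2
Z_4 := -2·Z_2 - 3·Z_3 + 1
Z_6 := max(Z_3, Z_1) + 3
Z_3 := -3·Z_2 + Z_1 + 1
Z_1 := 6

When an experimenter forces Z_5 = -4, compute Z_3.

do(Z_5=-4) replaces the equation Z_5 := -Z_4 + 2·Z_2 + 2 with the constant Z_5 = -4.
Z_3 is not downstream of the intervention, so its value is determined by the original equations.
Z_3 = -3·Z_2 + Z_1 + 1  [with Z_2=-2, Z_1=6]  = 13

13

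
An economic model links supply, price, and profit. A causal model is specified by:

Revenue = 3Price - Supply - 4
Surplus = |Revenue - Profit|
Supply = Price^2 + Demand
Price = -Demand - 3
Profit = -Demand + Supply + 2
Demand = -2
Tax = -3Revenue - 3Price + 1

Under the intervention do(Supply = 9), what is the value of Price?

-1

Under do(Supply=9), the mechanism Supply = Price^2 + Demand is discarded; Supply is fixed at 9.
Since Price is not a descendant of the intervened variable, it is unaffected.
Price = -Demand - 3  [with Demand=-2]  = -1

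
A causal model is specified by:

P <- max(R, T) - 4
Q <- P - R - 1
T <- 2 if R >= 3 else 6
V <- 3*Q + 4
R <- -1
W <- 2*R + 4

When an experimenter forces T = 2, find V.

do(T=2) replaces the equation T <- 2 if R >= 3 else 6 with the constant T = 2.
P = max(R, T) - 4  [with R=-1, T=2]  = -2
Q = P - R - 1  [with P=-2, R=-1]  = -2
V = 3*Q + 4  [with Q=-2]  = -2

-2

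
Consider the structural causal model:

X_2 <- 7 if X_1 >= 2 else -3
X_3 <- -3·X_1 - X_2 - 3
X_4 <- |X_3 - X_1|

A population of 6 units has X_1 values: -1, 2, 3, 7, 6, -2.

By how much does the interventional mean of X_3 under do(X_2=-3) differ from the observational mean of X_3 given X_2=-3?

-12

Every unit gets X_2=-3 under the intervention. X_3 values become 3, -6, -9, -21, -18, 6; E[X_3|do(X_2=-3)] = -7.5.
Observing X_2=-3 restricts to units where X_2's equation naturally yields -3: X_1 ∈ {-1, -2}. In that subpopulation X_3 = 3, 6, mean 4.5.
Difference = -7.5 − 4.5 = -12.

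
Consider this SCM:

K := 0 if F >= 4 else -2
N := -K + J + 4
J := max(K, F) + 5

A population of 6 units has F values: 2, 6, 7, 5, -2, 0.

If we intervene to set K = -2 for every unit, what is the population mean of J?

The intervention sets K=-2 in all 6 units regardless of F. Recomputing J per unit gives 7, 11, 12, 10, 3, 5; average 8.

8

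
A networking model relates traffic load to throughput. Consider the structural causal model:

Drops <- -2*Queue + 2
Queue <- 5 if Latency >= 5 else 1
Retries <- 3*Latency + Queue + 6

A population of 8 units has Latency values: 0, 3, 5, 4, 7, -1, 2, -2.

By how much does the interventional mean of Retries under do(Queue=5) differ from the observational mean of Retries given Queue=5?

The intervention sets Queue=5 in all 8 units regardless of Latency. Recomputing Retries per unit gives 11, 20, 26, 23, 32, 8, 17, 5; average 17.75.
E[Retries|Queue=5] averages over only the 2 units with Queue=5 (Latency = 5, 7): Retries = 26, 32, mean 29.
Difference = 17.75 − 29 = -11.25.

-11.25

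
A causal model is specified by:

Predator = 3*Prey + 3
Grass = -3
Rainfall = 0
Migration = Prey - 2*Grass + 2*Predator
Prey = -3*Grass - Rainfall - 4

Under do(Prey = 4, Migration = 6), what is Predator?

The joint intervention fixes Prey = 4, Migration = 6, removing each variable's own equation.
Predator = 3*Prey + 3  [with Prey=4]  = 15

15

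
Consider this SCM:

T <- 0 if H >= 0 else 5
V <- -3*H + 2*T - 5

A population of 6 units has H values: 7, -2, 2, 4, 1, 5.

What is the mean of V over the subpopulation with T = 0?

-16.4

E[V|T=0] averages over only the 5 units with T=0 (H = 7, 2, 4, 1, 5): V = -26, -11, -17, -8, -20, mean -16.4.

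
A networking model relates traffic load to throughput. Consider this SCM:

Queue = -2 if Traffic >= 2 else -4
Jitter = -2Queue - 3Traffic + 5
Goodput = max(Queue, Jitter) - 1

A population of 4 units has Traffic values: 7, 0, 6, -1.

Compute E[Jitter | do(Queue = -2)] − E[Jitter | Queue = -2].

The intervention sets Queue=-2 in all 4 units regardless of Traffic. Recomputing Jitter per unit gives -12, 9, -9, 12; average 0.
E[Jitter|Queue=-2] averages over only the 2 units with Queue=-2 (Traffic = 7, 6): Jitter = -12, -9, mean -10.5.
Difference = 0 − (-10.5) = 10.5.

10.5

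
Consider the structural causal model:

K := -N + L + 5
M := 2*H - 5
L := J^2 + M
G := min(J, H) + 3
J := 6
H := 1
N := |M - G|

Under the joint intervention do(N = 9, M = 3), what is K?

Setting N = 9, M = 3 by intervention discards those variables' equations.
L = J^2 + M  [with J=6, M=3]  = 39
K = -N + L + 5  [with N=9, L=39]  = 35

35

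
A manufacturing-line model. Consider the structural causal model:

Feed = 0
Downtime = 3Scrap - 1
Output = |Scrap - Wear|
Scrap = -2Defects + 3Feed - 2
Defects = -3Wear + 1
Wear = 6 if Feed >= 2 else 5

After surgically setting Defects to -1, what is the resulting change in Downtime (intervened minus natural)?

The intervention breaks the incoming arrows to Defects: Defects = -3Wear + 1 no longer applies, and Defects = -1.
Scrap = -2Defects + 3Feed - 2  [with Defects=-1, Feed=0]  = 0
Downtime = 3Scrap - 1  [with Scrap=0]  = -1
Without intervention: Wear = 6 if Feed >= 2 else 5  [with Feed=0]  = 5; Defects = -3Wear + 1  [with Wear=5]  = -14; Scrap = -2Defects + 3Feed - 2  [with Defects=-14, Feed=0]  = 26; Downtime = 3Scrap - 1  [with Scrap=26]  = 77.
Change = -1 − 77 = -78.

-78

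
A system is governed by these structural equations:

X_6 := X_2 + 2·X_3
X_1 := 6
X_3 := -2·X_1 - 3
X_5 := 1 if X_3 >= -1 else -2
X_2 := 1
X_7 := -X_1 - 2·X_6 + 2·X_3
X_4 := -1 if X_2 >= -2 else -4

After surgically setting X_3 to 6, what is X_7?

-20

The intervention breaks the incoming arrows to X_3: X_3 := -2·X_1 - 3 no longer applies, and X_3 = 6.
X_6 = X_2 + 2·X_3  [with X_2=1, X_3=6]  = 13
X_7 = -X_1 - 2·X_6 + 2·X_3  [with X_1=6, X_6=13, X_3=6]  = -20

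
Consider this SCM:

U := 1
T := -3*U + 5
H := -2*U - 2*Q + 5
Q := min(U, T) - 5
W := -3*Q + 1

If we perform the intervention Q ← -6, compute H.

15

The intervention breaks the incoming arrows to Q: Q := min(U, T) - 5 no longer applies, and Q = -6.
H = -2*U - 2*Q + 5  [with U=1, Q=-6]  = 15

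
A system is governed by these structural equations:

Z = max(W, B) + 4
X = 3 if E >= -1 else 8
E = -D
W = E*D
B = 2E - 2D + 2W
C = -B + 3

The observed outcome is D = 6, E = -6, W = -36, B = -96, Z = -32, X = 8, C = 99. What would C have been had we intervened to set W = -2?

The intervention breaks the incoming arrows to W: W = E*D no longer applies, and W = -2.
E = -D  [with D=6]  = -6
B = 2E - 2D + 2W  [with E=-6, D=6, W=-2]  = -28
C = -B + 3  [with B=-28]  = 31

31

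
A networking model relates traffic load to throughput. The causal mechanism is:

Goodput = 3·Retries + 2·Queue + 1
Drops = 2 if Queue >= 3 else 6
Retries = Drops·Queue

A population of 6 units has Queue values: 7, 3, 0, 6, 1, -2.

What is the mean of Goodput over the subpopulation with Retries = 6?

23

E[Goodput|Retries=6] averages over only the 2 units with Retries=6 (Queue = 3, 1): Goodput = 25, 21, mean 23.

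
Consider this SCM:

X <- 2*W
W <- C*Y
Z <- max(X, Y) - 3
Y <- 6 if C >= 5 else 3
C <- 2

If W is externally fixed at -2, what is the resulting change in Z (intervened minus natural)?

do(W=-2) replaces the equation W <- C*Y with the constant W = -2.
Y = 6 if C >= 5 else 3  [with C=2]  = 3
X = 2*W  [with W=-2]  = -4
Z = max(X, Y) - 3  [with X=-4, Y=3]  = 0
Without intervention: Y = 6 if C >= 5 else 3  [with C=2]  = 3; W = C*Y  [with C=2, Y=3]  = 6; X = 2*W  [with W=6]  = 12; Z = max(X, Y) - 3  [with X=12, Y=3]  = 9.
Change = 0 − 9 = -9.

-9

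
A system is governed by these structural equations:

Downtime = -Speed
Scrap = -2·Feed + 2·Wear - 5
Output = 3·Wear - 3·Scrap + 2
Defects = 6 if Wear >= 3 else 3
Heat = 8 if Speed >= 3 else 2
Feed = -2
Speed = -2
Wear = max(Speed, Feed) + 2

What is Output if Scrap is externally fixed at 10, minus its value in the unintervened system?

Intervening sets Scrap = 10 and removes its equation (Scrap = -2·Feed + 2·Wear - 5).
Wear = max(Speed, Feed) + 2  [with Speed=-2, Feed=-2]  = 0
Output = 3·Wear - 3·Scrap + 2  [with Wear=0, Scrap=10]  = -28
Without intervention: Wear = max(Speed, Feed) + 2  [with Speed=-2, Feed=-2]  = 0; Scrap = -2·Feed + 2·Wear - 5  [with Feed=-2, Wear=0]  = -1; Output = 3·Wear - 3·Scrap + 2  [with Wear=0, Scrap=-1]  = 5.
Change = -28 − 5 = -33.

-33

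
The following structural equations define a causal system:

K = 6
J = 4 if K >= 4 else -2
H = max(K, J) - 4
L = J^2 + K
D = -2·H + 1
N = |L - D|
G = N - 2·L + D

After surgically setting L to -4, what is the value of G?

6

The intervention breaks the incoming arrows to L: L = J^2 + K no longer applies, and L = -4.
J = 4 if K >= 4 else -2  [with K=6]  = 4
H = max(K, J) - 4  [with K=6, J=4]  = 2
D = -2·H + 1  [with H=2]  = -3
N = |L - D|  [with L=-4, D=-3]  = 1
G = N - 2·L + D  [with N=1, L=-4, D=-3]  = 6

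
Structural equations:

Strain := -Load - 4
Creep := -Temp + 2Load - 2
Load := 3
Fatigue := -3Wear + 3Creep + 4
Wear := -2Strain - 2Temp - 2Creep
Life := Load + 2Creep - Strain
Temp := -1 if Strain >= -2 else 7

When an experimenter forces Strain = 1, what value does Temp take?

-1

The intervention breaks the incoming arrows to Strain: Strain := -Load - 4 no longer applies, and Strain = 1.
Temp = -1 if Strain >= -2 else 7  [with Strain=1]  = -1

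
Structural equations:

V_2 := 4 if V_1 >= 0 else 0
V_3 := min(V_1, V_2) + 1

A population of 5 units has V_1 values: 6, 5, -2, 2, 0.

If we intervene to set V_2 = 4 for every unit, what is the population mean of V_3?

2.6

Under do(V_2=4), V_2's equation is replaced by V_2=4 for every unit. Per-unit V_3: 5, 5, -1, 3, 1. Mean = 2.6.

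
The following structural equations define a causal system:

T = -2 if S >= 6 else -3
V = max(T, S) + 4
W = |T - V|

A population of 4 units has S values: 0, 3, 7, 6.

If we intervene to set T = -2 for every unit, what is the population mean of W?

The intervention sets T=-2 in all 4 units regardless of S. Recomputing W per unit gives 6, 9, 13, 12; average 10.

10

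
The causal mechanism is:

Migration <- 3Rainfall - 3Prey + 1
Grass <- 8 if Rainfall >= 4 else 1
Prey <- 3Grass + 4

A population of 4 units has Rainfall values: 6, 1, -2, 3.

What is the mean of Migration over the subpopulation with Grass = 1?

Conditioning on Grass=1 selects the 3 unit(s) with Rainfall ∈ {1, -2, 3}. Their Migration values: -17, -26, -11. Mean = -18.

-18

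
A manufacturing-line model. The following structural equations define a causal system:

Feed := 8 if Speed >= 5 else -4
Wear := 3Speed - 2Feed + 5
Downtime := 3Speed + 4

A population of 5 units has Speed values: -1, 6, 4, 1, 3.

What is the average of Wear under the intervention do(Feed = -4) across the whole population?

Every unit gets Feed=-4 under the intervention. Wear values become 10, 31, 25, 16, 22; E[Wear|do(Feed=-4)] = 20.8.

20.8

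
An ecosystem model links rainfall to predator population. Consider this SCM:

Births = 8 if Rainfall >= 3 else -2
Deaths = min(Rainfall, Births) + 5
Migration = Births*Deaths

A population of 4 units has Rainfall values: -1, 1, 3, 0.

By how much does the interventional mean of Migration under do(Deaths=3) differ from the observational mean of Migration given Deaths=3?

7.5

Under do(Deaths=3), Deaths's equation is replaced by Deaths=3 for every unit. Per-unit Migration: -6, -6, 24, -6. Mean = 1.5.
E[Migration|Deaths=3] averages over only the 3 units with Deaths=3 (Rainfall = -1, 1, 0): Migration = -6, -6, -6, mean -6.
Difference = 1.5 − (-6) = 7.5.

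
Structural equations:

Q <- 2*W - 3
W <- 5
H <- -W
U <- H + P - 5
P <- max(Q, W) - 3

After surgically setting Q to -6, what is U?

-8

do(Q=-6) replaces the equation Q <- 2*W - 3 with the constant Q = -6.
P = max(Q, W) - 3  [with Q=-6, W=5]  = 2
H = -W  [with W=5]  = -5
U = H + P - 5  [with H=-5, P=2]  = -8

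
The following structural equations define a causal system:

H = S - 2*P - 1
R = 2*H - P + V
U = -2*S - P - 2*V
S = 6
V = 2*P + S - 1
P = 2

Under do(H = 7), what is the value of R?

The intervention breaks the incoming arrows to H: H = S - 2*P - 1 no longer applies, and H = 7.
V = 2*P + S - 1  [with P=2, S=6]  = 9
R = 2*H - P + V  [with H=7, P=2, V=9]  = 21

21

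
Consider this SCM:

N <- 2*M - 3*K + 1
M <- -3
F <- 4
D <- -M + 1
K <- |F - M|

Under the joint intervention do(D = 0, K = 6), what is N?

-23

The joint intervention fixes D = 0, K = 6, removing each variable's own equation.
N = 2*M - 3*K + 1  [with M=-3, K=6]  = -23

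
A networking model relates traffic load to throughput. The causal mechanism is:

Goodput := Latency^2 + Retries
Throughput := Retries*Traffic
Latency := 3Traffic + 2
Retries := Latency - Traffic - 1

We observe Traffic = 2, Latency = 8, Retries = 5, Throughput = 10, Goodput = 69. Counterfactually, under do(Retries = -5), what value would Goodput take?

do(Retries=-5) replaces the equation Retries := Latency - Traffic - 1 with the constant Retries = -5.
Latency = 3Traffic + 2  [with Traffic=2]  = 8
Goodput = Latency^2 + Retries  [with Latency=8, Retries=-5]  = 59

59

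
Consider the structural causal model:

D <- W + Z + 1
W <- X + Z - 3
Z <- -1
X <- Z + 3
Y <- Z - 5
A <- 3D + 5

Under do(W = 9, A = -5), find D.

9

Setting W = 9, A = -5 by intervention discards those variables' equations.
D = W + Z + 1  [with W=9, Z=-1]  = 9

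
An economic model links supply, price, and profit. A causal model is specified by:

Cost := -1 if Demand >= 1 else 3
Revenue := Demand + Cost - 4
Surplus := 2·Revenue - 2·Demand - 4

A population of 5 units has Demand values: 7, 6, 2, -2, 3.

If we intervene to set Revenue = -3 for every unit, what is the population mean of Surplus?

Under do(Revenue=-3), Revenue's equation is replaced by Revenue=-3 for every unit. Per-unit Surplus: -24, -22, -14, -6, -16. Mean = -16.4.

-16.4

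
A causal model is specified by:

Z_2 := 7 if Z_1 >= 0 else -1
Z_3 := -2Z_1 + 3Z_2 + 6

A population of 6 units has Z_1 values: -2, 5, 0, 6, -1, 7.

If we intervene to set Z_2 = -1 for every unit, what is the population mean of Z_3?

-2

The intervention sets Z_2=-1 in all 6 units regardless of Z_1. Recomputing Z_3 per unit gives 7, -7, 3, -9, 5, -11; average -2.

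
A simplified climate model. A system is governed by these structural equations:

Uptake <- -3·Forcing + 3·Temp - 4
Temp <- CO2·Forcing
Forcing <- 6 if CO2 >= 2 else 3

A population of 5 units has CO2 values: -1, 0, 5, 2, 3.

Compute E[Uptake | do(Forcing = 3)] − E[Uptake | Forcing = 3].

20.7

Under do(Forcing=3), Forcing's equation is replaced by Forcing=3 for every unit. Per-unit Uptake: -22, -13, 32, 5, 14. Mean = 3.2.
E[Uptake|Forcing=3] averages over only the 2 units with Forcing=3 (CO2 = -1, 0): Uptake = -22, -13, mean -17.5.
Difference = 3.2 − (-17.5) = 20.7.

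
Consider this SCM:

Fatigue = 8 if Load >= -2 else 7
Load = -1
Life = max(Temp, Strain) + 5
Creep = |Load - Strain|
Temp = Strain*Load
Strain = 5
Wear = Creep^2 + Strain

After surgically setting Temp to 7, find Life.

12

The intervention breaks the incoming arrows to Temp: Temp = Strain*Load no longer applies, and Temp = 7.
Life = max(Temp, Strain) + 5  [with Temp=7, Strain=5]  = 12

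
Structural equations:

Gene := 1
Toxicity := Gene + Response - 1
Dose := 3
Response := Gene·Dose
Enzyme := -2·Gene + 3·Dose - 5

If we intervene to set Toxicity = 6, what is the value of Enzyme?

do(Toxicity=6) replaces the equation Toxicity := Gene + Response - 1 with the constant Toxicity = 6.
Enzyme is not downstream of the intervention, so its value is determined by the original equations.
Enzyme = -2·Gene + 3·Dose - 5  [with Gene=1, Dose=3]  = 2

2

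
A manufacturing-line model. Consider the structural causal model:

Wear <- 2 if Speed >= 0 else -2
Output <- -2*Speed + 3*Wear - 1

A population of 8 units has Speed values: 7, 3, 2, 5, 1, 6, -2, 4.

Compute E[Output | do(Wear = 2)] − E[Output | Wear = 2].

Under do(Wear=2), Wear's equation is replaced by Wear=2 for every unit. Per-unit Output: -9, -1, 1, -5, 3, -7, 9, -3. Mean = -1.5.
Conditioning on Wear=2 selects the 7 unit(s) with Speed ∈ {7, 3, 2, 5, 1, 6, 4}. Their Output values: -9, -1, 1, -5, 3, -7, -3. Mean = -3.
Difference = -1.5 − (-3) = 1.5.

1.5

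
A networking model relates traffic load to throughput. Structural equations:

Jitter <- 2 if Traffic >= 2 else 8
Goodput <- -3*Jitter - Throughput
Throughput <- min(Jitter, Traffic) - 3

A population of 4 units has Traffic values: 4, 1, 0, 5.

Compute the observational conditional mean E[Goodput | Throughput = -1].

-5

Conditioning on Throughput=-1 selects the 2 unit(s) with Traffic ∈ {4, 5}. Their Goodput values: -5, -5. Mean = -5.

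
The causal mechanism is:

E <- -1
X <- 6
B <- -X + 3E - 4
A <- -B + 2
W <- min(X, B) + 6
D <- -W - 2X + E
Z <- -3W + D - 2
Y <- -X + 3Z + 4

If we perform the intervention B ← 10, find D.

The intervention breaks the incoming arrows to B: B <- -X + 3E - 4 no longer applies, and B = 10.
W = min(X, B) + 6  [with X=6, B=10]  = 12
D = -W - 2X + E  [with W=12, X=6, E=-1]  = -25

-25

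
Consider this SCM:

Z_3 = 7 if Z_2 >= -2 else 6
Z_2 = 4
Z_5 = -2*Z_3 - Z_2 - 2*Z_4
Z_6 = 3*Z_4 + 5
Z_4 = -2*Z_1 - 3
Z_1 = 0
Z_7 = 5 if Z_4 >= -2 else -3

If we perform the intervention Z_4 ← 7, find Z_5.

Intervening sets Z_4 = 7 and removes its equation (Z_4 = -2*Z_1 - 3).
Z_3 = 7 if Z_2 >= -2 else 6  [with Z_2=4]  = 7
Z_5 = -2*Z_3 - Z_2 - 2*Z_4  [with Z_3=7, Z_2=4, Z_4=7]  = -32

-32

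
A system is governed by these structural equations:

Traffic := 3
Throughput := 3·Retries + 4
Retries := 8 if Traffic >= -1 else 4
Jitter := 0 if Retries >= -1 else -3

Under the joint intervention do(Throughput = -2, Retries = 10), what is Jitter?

Setting Throughput = -2, Retries = 10 by intervention discards those variables' equations.
Jitter = 0 if Retries >= -1 else -3  [with Retries=10]  = 0

0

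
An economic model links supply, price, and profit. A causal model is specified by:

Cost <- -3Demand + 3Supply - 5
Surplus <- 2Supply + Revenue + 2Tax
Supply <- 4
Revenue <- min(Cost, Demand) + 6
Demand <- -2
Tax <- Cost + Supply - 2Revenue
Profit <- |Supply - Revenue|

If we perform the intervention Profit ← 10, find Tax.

do(Profit=10) replaces the equation Profit <- |Supply - Revenue| with the constant Profit = 10.
Since Tax is not a descendant of the intervened variable, it is unaffected.
Cost = -3Demand + 3Supply - 5  [with Demand=-2, Supply=4]  = 13
Revenue = min(Cost, Demand) + 6  [with Cost=13, Demand=-2]  = 4
Tax = Cost + Supply - 2Revenue  [with Cost=13, Supply=4, Revenue=4]  = 9

9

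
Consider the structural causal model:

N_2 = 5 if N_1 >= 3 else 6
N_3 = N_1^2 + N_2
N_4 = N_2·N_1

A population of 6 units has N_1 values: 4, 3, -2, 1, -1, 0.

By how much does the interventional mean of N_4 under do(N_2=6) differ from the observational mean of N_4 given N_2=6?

8

Under do(N_2=6), N_2's equation is replaced by N_2=6 for every unit. Per-unit N_4: 24, 18, -12, 6, -6, 0. Mean = 5.
Observing N_2=6 restricts to units where N_2's equation naturally yields 6: N_1 ∈ {-2, 1, -1, 0}. In that subpopulation N_4 = -12, 6, -6, 0, mean -3.
Difference = 5 − (-3) = 8.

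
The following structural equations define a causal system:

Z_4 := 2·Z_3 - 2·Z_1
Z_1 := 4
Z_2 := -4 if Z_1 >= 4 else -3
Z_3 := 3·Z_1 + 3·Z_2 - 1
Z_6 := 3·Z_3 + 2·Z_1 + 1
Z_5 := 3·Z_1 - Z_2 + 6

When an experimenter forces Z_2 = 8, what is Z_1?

Under do(Z_2=8), the mechanism Z_2 := -4 if Z_1 >= 4 else -3 is discarded; Z_2 is fixed at 8.
Z_1 is not downstream of the intervention, so its value is determined by the original equations.

4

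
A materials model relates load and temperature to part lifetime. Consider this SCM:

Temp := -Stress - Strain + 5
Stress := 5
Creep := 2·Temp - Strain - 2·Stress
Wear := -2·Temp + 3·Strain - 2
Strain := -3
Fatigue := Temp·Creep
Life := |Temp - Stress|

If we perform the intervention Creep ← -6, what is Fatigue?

-18

Under do(Creep=-6), the mechanism Creep := 2·Temp - Strain - 2·Stress is discarded; Creep is fixed at -6.
Temp = -Stress - Strain + 5  [with Stress=5, Strain=-3]  = 3
Fatigue = Temp·Creep  [with Temp=3, Creep=-6]  = -18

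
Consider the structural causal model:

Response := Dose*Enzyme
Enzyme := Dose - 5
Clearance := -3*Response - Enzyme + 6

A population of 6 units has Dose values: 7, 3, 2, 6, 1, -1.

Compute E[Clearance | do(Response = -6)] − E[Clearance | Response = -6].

Every unit gets Response=-6 under the intervention. Clearance values become 22, 26, 27, 23, 28, 30; E[Clearance|do(Response=-6)] = 26.
Conditioning on Response=-6 selects the 2 unit(s) with Dose ∈ {3, 2}. Their Clearance values: 26, 27. Mean = 26.5.
Difference = 26 − 26.5 = -0.5.

-0.5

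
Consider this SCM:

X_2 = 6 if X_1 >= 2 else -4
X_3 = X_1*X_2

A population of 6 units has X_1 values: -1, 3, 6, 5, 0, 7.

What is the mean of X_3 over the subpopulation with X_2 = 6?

31.5

E[X_3|X_2=6] averages over only the 4 units with X_2=6 (X_1 = 3, 6, 5, 7): X_3 = 18, 36, 30, 42, mean 31.5.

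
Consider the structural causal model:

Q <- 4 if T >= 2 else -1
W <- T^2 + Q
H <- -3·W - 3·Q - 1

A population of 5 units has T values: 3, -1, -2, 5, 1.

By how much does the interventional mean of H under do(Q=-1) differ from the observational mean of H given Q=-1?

-18

Every unit gets Q=-1 under the intervention. H values become -22, 2, -7, -70, 2; E[H|do(Q=-1)] = -19.
Observing Q=-1 restricts to units where Q's equation naturally yields -1: T ∈ {-1, -2, 1}. In that subpopulation H = 2, -7, 2, mean -1.
Difference = -19 − (-1) = -18.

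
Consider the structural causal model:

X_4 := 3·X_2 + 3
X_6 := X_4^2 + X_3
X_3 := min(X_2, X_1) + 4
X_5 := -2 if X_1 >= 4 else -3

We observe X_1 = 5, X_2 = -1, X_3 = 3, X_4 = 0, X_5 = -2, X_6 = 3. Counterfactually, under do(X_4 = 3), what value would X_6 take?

12

Under do(X_4=3), the mechanism X_4 := 3·X_2 + 3 is discarded; X_4 is fixed at 3.
X_3 = min(X_2, X_1) + 4  [with X_2=-1, X_1=5]  = 3
X_6 = X_4^2 + X_3  [with X_4=3, X_3=3]  = 12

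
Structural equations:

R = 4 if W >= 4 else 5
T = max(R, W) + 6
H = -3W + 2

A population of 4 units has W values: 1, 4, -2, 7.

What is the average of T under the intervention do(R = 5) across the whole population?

do(R=5) breaks R's dependence on W. With R=5 fixed, T across the units is 11, 11, 11, 13, mean 11.5.

11.5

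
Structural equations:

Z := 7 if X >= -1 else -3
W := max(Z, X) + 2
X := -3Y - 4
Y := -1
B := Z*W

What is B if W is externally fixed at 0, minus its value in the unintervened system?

Intervening sets W = 0 and removes its equation (W := max(Z, X) + 2).
X = -3Y - 4  [with Y=-1]  = -1
Z = 7 if X >= -1 else -3  [with X=-1]  = 7
B = Z*W  [with Z=7, W=0]  = 0
Without intervention: X = -3Y - 4  [with Y=-1]  = -1; Z = 7 if X >= -1 else -3  [with X=-1]  = 7; W = max(Z, X) + 2  [with Z=7, X=-1]  = 9; B = Z*W  [with Z=7, W=9]  = 63.
Change = 0 − 63 = -63.

-63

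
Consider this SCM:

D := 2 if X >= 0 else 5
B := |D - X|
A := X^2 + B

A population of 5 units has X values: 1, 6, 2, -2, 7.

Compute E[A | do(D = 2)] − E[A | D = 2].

Under do(D=2), D's equation is replaced by D=2 for every unit. Per-unit A: 2, 40, 4, 8, 54. Mean = 21.6.
Conditioning on D=2 selects the 4 unit(s) with X ∈ {1, 6, 2, 7}. Their A values: 2, 40, 4, 54. Mean = 25.
Difference = 21.6 − 25 = -3.4.

-3.4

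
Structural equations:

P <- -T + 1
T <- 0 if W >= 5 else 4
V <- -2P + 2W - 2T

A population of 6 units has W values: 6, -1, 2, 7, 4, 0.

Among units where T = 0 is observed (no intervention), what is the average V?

11

Conditioning on T=0 selects the 2 unit(s) with W ∈ {6, 7}. Their V values: 10, 12. Mean = 11.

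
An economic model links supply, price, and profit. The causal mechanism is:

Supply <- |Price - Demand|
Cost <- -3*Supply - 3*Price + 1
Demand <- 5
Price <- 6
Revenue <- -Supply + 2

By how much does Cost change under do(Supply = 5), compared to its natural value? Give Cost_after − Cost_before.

The intervention breaks the incoming arrows to Supply: Supply <- |Price - Demand| no longer applies, and Supply = 5.
Cost = -3*Supply - 3*Price + 1  [with Supply=5, Price=6]  = -32
Without intervention: Supply = |Price - Demand|  [with Price=6, Demand=5]  = 1; Cost = -3*Supply - 3*Price + 1  [with Supply=1, Price=6]  = -20.
Change = -32 − (-20) = -12.

-12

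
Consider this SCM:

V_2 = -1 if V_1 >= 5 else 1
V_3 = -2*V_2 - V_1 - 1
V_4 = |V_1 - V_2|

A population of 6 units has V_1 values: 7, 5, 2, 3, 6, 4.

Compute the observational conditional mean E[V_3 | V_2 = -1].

Observing V_2=-1 restricts to units where V_2's equation naturally yields -1: V_1 ∈ {7, 5, 6}. In that subpopulation V_3 = -6, -4, -5, mean -5.

-5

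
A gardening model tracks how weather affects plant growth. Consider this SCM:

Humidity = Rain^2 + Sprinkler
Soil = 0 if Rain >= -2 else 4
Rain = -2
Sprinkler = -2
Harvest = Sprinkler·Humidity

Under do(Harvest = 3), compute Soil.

0

do(Harvest=3) replaces the equation Harvest = Sprinkler·Humidity with the constant Harvest = 3.
Soil is not downstream of the intervention, so its value is determined by the original equations.
Soil = 0 if Rain >= -2 else 4  [with Rain=-2]  = 0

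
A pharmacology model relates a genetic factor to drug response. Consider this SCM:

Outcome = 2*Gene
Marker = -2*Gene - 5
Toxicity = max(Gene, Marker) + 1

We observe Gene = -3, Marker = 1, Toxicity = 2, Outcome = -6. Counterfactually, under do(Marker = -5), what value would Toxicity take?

-2

The intervention breaks the incoming arrows to Marker: Marker = -2*Gene - 5 no longer applies, and Marker = -5.
Toxicity = max(Gene, Marker) + 1  [with Gene=-3, Marker=-5]  = -2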